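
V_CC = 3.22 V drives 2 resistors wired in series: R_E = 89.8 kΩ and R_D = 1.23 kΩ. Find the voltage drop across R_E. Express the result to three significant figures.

V ≈ 3.18 V

Total series resistance ΣR = 89.8 + 1.23 = 91.03 kΩ.
V = V_CC · R/ΣR = 3.22 × 0.9865 = 3.176 V.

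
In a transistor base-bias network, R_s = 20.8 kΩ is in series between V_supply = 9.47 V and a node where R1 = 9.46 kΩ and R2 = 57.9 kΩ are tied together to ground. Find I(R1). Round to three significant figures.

I ≈ 0.281 mA

Combine the parallel branches: R_p = (1/9.46 + 1/57.9)⁻¹ = 8.131 kΩ.
Node voltage V_A = V_supply · R_p/(R_s + R_p) = 9.47 × 0.2811 = 2.662 V.
Branch current I = V_A/R1 = 2.662/9.46 = 0.2814 mA.
(Equivalently: I_total = 0.3273 mA, then current-divider fraction G_k/ΣG = 0.8596.)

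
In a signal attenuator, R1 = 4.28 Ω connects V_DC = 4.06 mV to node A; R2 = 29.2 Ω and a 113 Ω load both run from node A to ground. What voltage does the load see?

V_out ≈ 3.43 mV

First combine the lower leg with the load: R2 ‖ R_L = 23.20 Ω.
Now apply the divider: V_out = 4.06 × 0.8443 = 3.428 mV.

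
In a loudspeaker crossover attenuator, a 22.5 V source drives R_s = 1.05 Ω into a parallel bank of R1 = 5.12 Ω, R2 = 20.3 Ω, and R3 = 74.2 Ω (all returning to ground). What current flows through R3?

Equivalent of the parallel group: R_p = 3.875 Ω.
V_A by voltage divider: V_A = 22.5 × 3.875/(1.05 + 3.875) = 17.70 V.
Branch current I = V_A/R3 = 17.70/74.2 = 0.2386 A.
(Check via current divider: I_total = 4.568 A; share G_k/ΣG = 0.05223 → same result.)

I ≈ 0.239 A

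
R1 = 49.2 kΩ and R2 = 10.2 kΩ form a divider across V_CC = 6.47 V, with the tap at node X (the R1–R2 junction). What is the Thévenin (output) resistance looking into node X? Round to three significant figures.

R_th ≈ 8.45 kΩ

With V_CC suppressed (replaced by a short), R_th = R1 ‖ R2 = (49.20 × 10.2)/(49.20 + 10.2) = 8.448 kΩ.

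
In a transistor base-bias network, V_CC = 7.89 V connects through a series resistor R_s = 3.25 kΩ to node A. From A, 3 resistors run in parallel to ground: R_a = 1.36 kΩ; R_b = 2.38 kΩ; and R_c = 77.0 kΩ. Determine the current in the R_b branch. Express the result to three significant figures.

Parallel bank: R_p = 1/(1/1.36 + 1/2.38 + 1/77.0) = 0.8558 kΩ.
V_A by voltage divider: V_A = 7.89 × 0.8558/(3.25 + 0.8558) = 1.645 V.
Branch current I = V_A/R_b = 1.645/2.38 = 0.6910 mA.

I ≈ 0.691 mA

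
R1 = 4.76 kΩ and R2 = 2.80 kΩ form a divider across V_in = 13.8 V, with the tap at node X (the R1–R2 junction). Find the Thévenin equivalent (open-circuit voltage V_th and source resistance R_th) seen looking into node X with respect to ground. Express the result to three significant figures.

Open-circuit (no load on X): V_th = V_in · R2/(R1 + R2) = 13.8 × 2.80/(4.760 + 2.80) = 5.111 V.
With V_in suppressed (replaced by a short), R_th = R1 ‖ R2 = (4.760 × 2.80)/(4.760 + 2.80) = 1.763 kΩ.

V_th ≈ 5.11 V, R_th ≈ 1.76 kΩ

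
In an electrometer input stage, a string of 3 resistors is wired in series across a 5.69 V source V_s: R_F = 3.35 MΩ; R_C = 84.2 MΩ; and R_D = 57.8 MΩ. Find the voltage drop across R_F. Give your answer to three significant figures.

Series total: ΣR = 3.35 + 84.2 + 57.8 = 145.3 MΩ.
V = V_s · R/ΣR = 5.69 × 0.02305 = 0.1311 V.

V ≈ 0.131 V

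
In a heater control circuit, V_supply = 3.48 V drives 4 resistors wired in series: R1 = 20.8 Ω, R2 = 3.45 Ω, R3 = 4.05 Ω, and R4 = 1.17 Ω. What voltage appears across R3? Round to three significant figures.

V ≈ 0.478 V

ΣR = 20.8 + 3.45 + 4.05 + 1.17 = 29.47 Ω.
Voltage divider: V = V_supply · (4.050 / 29.47) = 3.48 × 0.1374 = 0.4782 V.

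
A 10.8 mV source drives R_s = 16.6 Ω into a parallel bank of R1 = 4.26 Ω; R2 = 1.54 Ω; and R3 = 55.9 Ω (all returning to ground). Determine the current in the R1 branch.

I ≈ 0.159 mA

Combine the parallel branches: R_p = (1/4.26 + 1/1.54 + 1/55.9)⁻¹ = 1.109 Ω.
V_A by voltage divider: V_A = 10.8 × 1.109/(16.6 + 1.109) = 0.6761 mV.
I(R1) = V_A / R1 = 0.6761/4.26 = 0.1587 mA.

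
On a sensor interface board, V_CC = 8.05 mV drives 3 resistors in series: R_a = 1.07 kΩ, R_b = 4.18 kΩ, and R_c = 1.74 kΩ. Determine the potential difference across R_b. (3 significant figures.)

V ≈ 4.81 mV

Total series resistance ΣR = 1.07 + 4.18 + 1.74 = 6.990 kΩ.
V = V_CC · R/ΣR = 8.05 × 0.5980 = 4.814 mV.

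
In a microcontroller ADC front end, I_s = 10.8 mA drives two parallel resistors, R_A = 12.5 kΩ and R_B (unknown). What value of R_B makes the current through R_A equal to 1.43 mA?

R_B ≈ 1.91 kΩ

The fraction through R_A equals R_B/(R_A+R_B).
With f = 0.1324, R_B = R_A · f/(1−f) = 12.5 × 0.1526 = 1.908 kΩ.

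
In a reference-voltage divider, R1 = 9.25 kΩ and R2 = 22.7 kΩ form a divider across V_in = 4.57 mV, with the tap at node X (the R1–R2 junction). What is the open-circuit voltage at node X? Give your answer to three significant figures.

V_th ≈ 3.25 mV

Open-circuit (no load on X): V_th = V_in · R2/(R1 + R2) = 4.57 × 22.7/(9.250 + 22.7) = 3.247 mV.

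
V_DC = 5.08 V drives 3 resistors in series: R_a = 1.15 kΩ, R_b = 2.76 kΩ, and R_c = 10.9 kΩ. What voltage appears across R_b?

Total series resistance ΣR = 1.15 + 2.76 + 10.9 = 14.81 kΩ.
V = V_DC · R/ΣR = 5.08 × 0.1864 = 0.9467 V.

V ≈ 0.947 V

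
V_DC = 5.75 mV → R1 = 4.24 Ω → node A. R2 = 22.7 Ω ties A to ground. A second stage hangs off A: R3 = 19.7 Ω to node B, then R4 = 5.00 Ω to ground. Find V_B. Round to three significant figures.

V_B ≈ 0.857 mV

Node A sees R2 in parallel with the series input of stage 2, R3 + R4 = 24.70 Ω.
R2 ‖ (R3+R4) = 11.83 Ω.
So V_A = 5.75 × 0.7361 = 4.233 mV.
V_B = V_A × 0.2024 = 0.8568 mV.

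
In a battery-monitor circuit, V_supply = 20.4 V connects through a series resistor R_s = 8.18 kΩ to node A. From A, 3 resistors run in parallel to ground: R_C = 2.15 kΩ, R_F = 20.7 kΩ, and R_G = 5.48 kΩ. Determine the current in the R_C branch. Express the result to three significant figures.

I ≈ 1.42 mA

Combine the parallel branches: R_p = (1/2.15 + 1/20.7 + 1/5.48)⁻¹ = 1.437 kΩ.
V_A = 20.4 × 1.437/9.617 = 3.048 V.
I(R_C) = V_A / R_C = 3.048/2.15 = 1.418 mA.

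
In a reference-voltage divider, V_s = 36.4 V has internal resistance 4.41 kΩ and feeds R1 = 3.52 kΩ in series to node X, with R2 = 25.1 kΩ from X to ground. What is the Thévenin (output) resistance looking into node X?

R1' = 4.41 + 3.52 = 7.930 kΩ (source resistance + R1).
With V_s suppressed (replaced by a short), R_th = R1' ‖ R2 = (7.930 × 25.1)/(7.930 + 25.1) = 6.026 kΩ.

R_th ≈ 6.03 kΩ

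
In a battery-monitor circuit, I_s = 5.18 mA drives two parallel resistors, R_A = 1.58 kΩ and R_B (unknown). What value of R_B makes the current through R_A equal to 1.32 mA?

The fraction through R_A equals R_B/(R_A+R_B).
1.32/5.18 = R_B/(R_A + R_B) → R_B = R_A · (0.2548)/(1 − 0.2548) = 1.58 × 0.3420 = 0.5403 kΩ.

R_B ≈ 0.540 kΩ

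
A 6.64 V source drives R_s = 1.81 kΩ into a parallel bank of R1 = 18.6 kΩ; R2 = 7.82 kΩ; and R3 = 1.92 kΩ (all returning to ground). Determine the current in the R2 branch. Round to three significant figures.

Combine the parallel branches: R_p = (1/18.6 + 1/7.82 + 1/1.92)⁻¹ = 1.424 kΩ.
V_A = 6.64 × 1.424/3.234 = 2.923 V.
Branch current I = V_A/R2 = 2.923/7.82 = 0.3738 mA.
(Equivalently: I_total = 2.053 mA, then current-divider fraction G_k/ΣG = 0.1820.)

I ≈ 0.374 mA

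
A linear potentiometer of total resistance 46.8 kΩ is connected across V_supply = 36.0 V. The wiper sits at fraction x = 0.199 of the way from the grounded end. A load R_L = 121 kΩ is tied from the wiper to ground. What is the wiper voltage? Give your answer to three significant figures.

V_out ≈ 6.75 V

The pot divides into 37.49 kΩ above the wiper and 9.313 kΩ below.
R_L loads the lower segment: effective lower R = 8.648 kΩ.
V_out = 36.0 × 8.648/(37.49 + 8.648) = 6.748 V.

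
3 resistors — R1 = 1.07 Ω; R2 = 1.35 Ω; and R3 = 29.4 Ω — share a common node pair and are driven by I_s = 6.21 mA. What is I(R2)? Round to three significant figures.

I ≈ 2.69 mA

ΣG = 1/1.07 + 1/1.35 + 1/29.4 = 1.709.
R2 takes the fraction G_k/ΣG = 0.7407/1.709 = 0.4334, so I = 6.21 × 0.4334 = 2.691 mA.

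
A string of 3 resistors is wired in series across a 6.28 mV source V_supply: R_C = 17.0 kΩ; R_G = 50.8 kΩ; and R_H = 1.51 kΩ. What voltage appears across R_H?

V ≈ 0.137 mV

Series total: ΣR = 17.0 + 50.8 + 1.51 = 69.31 kΩ.
Voltage divider: V = V_supply · (1.510 / 69.31) = 6.28 × 0.02179 = 0.1368 mV.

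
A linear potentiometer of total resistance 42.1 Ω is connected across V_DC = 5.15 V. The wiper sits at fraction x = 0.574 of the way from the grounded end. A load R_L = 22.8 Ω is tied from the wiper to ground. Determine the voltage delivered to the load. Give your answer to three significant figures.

V_out ≈ 2.04 V

Lower segment x·R_p = 24.17 Ω; upper segment (1−x)·R_p = 17.93 Ω.
(x·R_p) ‖ R_L = 11.73 Ω.
V_out = 5.15 × 11.73/(17.93 + 11.73) = 2.037 V.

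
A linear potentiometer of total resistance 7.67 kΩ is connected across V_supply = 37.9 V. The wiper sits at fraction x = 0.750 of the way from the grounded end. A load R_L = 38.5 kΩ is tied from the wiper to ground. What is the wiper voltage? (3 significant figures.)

The pot divides into 1.917 kΩ above the wiper and 5.752 kΩ below.
R_L loads the lower segment: effective lower R = 5.005 kΩ.
Then V_out = V_supply · 5.005/(1.917 + 5.005) = 27.40 V.
(Unloaded: V_out = x·V_supply = 28.4 V.)

V_out ≈ 27.4 V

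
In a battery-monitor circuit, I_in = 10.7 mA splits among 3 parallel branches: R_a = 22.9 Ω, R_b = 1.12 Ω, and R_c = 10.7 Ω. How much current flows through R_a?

I ≈ 0.454 mA

Conductances: ΣG = 1/22.9 + 1/1.12 + 1/10.7 = 1.030 (1/Ω).
R_a takes the fraction G_k/ΣG = 0.04367/1.030 = 0.04240, so I = 10.7 × 0.04240 = 0.4536 mA.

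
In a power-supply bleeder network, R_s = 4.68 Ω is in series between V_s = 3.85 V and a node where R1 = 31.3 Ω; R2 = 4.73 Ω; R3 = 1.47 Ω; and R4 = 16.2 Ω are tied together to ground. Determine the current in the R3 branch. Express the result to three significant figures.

I ≈ 0.467 A

Parallel bank: R_p = 1/(1/31.3 + 1/4.73 + 1/1.47 + 1/16.2) = 1.015 Ω.
V_A = 3.85 × 1.015/5.695 = 0.6861 V.
I(R3) = V_A / R3 = 0.6861/1.47 = 0.4667 A.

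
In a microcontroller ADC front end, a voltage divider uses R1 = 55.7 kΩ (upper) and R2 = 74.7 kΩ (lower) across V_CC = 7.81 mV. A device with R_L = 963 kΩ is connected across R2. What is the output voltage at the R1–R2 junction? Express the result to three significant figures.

R2 ‖ R_L = (74.7 × 963)/(74.7 + 963) = 69.32 kΩ.
Voltage divider with the loaded lower leg: V_out = 7.81 × 69.32/(55.7 + 69.32) = 7.81 × 0.5545 = 4.330 mV.

V_out ≈ 4.33 mV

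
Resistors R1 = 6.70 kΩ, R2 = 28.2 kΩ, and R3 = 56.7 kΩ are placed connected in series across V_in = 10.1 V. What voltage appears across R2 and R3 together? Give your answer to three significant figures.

V ≈ 9.36 V

ΣR = 6.70 + 28.2 + 56.7 = 91.60 kΩ.
R_{R2..R3} = 28.2 + 56.7 = 84.90 kΩ.
Voltage divider: V = V_in · (84.90 / 91.60) = 10.1 × 0.9269 = 9.361 V.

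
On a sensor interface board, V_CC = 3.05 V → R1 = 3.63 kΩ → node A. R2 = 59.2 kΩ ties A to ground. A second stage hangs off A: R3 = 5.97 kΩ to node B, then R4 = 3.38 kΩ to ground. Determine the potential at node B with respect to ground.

Node A sees R2 in parallel with the series input of stage 2, R3 + R4 = 9.350 kΩ.
Effective lower resistance at A: R2 ‖ 9.350 = 8.075 kΩ.
So V_A = 3.05 × 0.6899 = 2.104 V.
Then the unloaded second divider: V_B = V_A × R4/(R3+R4) = 2.104 × 0.3615 = 0.7606 V.

V_B ≈ 0.761 V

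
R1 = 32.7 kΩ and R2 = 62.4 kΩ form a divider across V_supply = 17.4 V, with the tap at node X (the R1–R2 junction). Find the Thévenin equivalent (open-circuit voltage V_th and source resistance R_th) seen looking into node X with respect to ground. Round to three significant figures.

V_th ≈ 11.4 V, R_th ≈ 21.5 kΩ

Open-circuit (no load on X): V_th = V_supply · R2/(R1 + R2) = 17.4 × 62.4/(32.70 + 62.4) = 11.42 V.
With V_supply suppressed (replaced by a short), R_th = R1 ‖ R2 = (32.70 × 62.4)/(32.70 + 62.4) = 21.46 kΩ.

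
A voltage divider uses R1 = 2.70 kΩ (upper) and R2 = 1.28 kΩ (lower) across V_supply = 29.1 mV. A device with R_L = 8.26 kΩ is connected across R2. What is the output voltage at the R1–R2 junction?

The load sits in parallel with R2, giving an effective lower resistance R2' = R2·R_L/(R2+R_L) = 1.108 kΩ.
Then V_out = V_supply · R2'/(R1 + R2') = 29.1 × 1.108/3.808 = 8.469 mV.
(Unloaded it would be 9.36 mV; the load pulls it down.)

V_out ≈ 8.47 mV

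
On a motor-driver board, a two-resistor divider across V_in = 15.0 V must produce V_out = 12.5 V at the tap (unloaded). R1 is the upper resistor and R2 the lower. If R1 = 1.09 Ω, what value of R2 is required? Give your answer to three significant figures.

R2 ≈ 5.45 Ω

Required fraction k = V_out/V_in = 0.8333.
Rearranging, R2 = R1·k/(1−k) = 1.09 × 5.000 = 5.450 Ω.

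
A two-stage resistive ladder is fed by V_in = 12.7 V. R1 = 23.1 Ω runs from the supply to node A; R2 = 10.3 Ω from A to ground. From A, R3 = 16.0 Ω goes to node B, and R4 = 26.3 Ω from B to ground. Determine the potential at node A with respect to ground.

Node A sees R2 in parallel with the series input of stage 2, R3 + R4 = 42.30 Ω.
R2 ‖ (R3+R4) = 8.283 Ω.
First divider: V_A = V_in · 8.283/(23.1 + 8.283) = 3.352 V.

V_A ≈ 3.35 V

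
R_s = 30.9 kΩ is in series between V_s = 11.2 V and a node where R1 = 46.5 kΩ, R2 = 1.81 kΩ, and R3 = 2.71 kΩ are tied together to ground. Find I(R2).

Parallel bank: R_p = 1/(1/46.5 + 1/1.81 + 1/2.71) = 1.060 kΩ.
V_A = 11.2 × 1.060/31.96 = 0.3716 V.
Branch current I = V_A/R2 = 0.3716/1.81 = 0.2053 mA.
(Equivalently: I_total = 0.3504 mA, then current-divider fraction G_k/ΣG = 0.5859.)

I ≈ 0.205 mA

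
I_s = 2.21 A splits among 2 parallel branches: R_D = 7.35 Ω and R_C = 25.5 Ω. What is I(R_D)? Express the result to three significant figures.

I ≈ 1.72 A

For two parallel branches, I_k = I_s · (other R)/(sum of R).
I(R_D) = 2.21 × 25.5/(7.35 + 25.5) = 2.21 × 0.7763 = 1.716 A.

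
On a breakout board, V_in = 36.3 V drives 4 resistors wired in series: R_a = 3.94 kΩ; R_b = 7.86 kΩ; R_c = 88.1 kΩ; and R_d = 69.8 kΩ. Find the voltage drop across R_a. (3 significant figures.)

Series total: ΣR = 3.94 + 7.86 + 88.1 + 69.8 = 169.7 kΩ.
Voltage divider: V = V_in · (3.940 / 169.7) = 36.3 × 0.02322 = 0.8428 V.

V ≈ 0.843 V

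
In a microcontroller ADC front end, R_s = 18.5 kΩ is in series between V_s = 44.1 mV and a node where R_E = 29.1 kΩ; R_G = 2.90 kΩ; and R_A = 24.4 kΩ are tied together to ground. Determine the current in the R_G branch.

I ≈ 1.73 µA

Parallel bank: R_p = 1/(1/29.1 + 1/2.90 + 1/24.4) = 2.380 kΩ.
V_A = 44.1 × 2.380/20.88 = 5.027 mV.
I(R_G) = V_A / R_G = 5.027/2.90 = 1.733 µA.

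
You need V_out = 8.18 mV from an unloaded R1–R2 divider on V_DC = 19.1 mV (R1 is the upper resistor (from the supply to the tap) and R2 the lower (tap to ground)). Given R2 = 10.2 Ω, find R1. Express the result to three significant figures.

Required fraction k = V_out/V_DC = 0.4283.
Rearranging, R1 = R2·(1−k)/k = 10.2 × 1.335 = 13.62 Ω.

R1 ≈ 13.6 Ω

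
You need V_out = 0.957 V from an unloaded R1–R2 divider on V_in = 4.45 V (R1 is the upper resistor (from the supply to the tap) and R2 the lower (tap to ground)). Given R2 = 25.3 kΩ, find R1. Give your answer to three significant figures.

R1 ≈ 92.3 kΩ

The divider ratio is R2/(R1+R2) = 0.957/4.45 = 0.2151.
So R1 = R2 · (V_in/V_out − 1) = 25.3 × (4.45/0.957 − 1) = 25.3 × 3.650 = 92.34 kΩ.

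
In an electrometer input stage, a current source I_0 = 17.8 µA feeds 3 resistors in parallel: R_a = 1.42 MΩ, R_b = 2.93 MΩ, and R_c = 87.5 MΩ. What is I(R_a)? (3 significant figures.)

Conductances: ΣG = 1/1.42 + 1/2.93 + 1/87.5 = 1.057 (1/MΩ).
Current divider: I(R_a) = I_0 · G_k/ΣG = 17.8 × (0.7042/1.057) = 17.8 × 0.6663 = 11.86 µA.

I ≈ 11.9 µA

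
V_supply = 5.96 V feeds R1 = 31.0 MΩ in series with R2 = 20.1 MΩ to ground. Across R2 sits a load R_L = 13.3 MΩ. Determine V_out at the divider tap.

V_out ≈ 1.22 V

First combine the lower leg with the load: R2 ‖ R_L = 8.004 MΩ.
Then V_out = V_supply · R2'/(R1 + R2') = 5.96 × 8.004/39.00 = 1.223 V.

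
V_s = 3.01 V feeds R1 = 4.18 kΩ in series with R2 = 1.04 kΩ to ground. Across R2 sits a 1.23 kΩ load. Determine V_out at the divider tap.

First combine the lower leg with the load: R2 ‖ R_L = 0.5635 kΩ.
Then V_out = V_s · R2'/(R1 + R2') = 3.01 × 0.5635/4.744 = 0.3576 V.

V_out ≈ 0.358 V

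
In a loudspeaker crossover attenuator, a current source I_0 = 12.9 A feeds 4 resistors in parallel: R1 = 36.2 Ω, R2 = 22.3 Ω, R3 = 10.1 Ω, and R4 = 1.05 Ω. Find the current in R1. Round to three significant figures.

Total conductance ΣG = 1/36.2 + 1/22.3 + 1/10.1 + 1/1.05 = 1.124 (units of 1/Ω).
R1 takes the fraction G_k/ΣG = 0.02762/1.124 = 0.02458, so I = 12.9 × 0.02458 = 0.3171 A.

I ≈ 0.317 A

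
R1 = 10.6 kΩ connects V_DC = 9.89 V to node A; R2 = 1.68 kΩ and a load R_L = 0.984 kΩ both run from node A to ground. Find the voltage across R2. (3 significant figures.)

V_out ≈ 0.547 V

The load sits in parallel with R2, giving an effective lower resistance R2' = R2·R_L/(R2+R_L) = 0.6205 kΩ.
Now apply the divider: V_out = 9.89 × 0.05530 = 0.5470 V.
(Unloaded it would be 1.35 V; the load pulls it down.)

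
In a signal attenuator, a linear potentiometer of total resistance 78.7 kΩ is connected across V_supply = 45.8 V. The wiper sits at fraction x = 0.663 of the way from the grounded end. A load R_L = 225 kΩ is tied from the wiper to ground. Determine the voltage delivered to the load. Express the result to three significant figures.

Split the track: R_lower = x·R_p = 52.18 kΩ, R_upper = (1−x)·R_p = 26.52 kΩ.
R_L loads the lower segment: effective lower R = 42.36 kΩ.
V_out = 45.8 × 42.36/(26.52 + 42.36) = 28.16 V.
(Unloaded: V_out = x·V_supply = 30.4 V.)

V_out ≈ 28.2 V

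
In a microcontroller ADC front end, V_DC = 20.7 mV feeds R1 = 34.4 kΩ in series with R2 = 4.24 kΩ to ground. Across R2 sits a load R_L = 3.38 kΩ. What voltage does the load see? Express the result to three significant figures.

V_out ≈ 1.07 mV

First combine the lower leg with the load: R2 ‖ R_L = 1.881 kΩ.
Now apply the divider: V_out = 20.7 × 0.05184 = 1.073 mV.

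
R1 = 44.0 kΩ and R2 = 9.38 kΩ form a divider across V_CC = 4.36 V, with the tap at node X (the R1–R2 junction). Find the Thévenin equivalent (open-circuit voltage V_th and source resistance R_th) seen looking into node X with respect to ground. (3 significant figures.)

V_th ≈ 0.766 V, R_th ≈ 7.73 kΩ

Open-circuit (no load on X): V_th = V_CC · R2/(R1 + R2) = 4.36 × 9.38/(44.00 + 9.38) = 0.7661 V.
Zeroing V_CC shorts the top of R1 to ground, so R_th = R1 ‖ R2 = 7.732 kΩ.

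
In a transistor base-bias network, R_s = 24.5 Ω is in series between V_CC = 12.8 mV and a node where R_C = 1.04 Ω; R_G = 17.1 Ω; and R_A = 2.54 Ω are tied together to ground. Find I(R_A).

I ≈ 0.141 mA

Equivalent of the parallel group: R_p = 0.7074 Ω.
V_A = 12.8 × 0.7074/25.21 = 0.3592 mV.
Branch current I = V_A/R_A = 0.3592/2.54 = 0.1414 mA.
(Equivalently: I_total = 0.5078 mA, then current-divider fraction G_k/ΣG = 0.2785.)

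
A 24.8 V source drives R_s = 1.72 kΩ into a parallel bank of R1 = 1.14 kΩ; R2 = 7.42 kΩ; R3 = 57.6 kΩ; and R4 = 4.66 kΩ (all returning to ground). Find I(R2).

Equivalent of the parallel group: R_p = 0.8039 kΩ.
V_A = 24.8 × 0.8039/2.524 = 7.899 V.
Branch current I = V_A/R2 = 7.899/7.42 = 1.065 mA.
(Equivalently: I_total = 9.826 mA, then current-divider fraction G_k/ΣG = 0.1083.)

I ≈ 1.06 mA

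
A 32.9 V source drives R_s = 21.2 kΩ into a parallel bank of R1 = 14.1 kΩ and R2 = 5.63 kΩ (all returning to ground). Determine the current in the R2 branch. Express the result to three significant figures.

Combine the parallel branches: R_p = (1/14.1 + 1/5.63)⁻¹ = 4.023 kΩ.
Node voltage V_A = V_supply · R_p/(R_s + R_p) = 32.9 × 0.1595 = 5.248 V.
I(R2) = V_A / R2 = 5.248/5.63 = 0.9321 mA.

I ≈ 0.932 mA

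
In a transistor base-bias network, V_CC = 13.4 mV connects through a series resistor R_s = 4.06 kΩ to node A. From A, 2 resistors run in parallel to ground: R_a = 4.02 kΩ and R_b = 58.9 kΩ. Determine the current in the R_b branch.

Parallel bank: R_p = 1/(1/4.02 + 1/58.9) = 3.763 kΩ.
V_A by voltage divider: V_A = 13.4 × 3.763/(4.06 + 3.763) = 6.446 mV.
Branch current I = V_A/R_b = 6.446/58.9 = 0.1094 µA.

I ≈ 0.109 µA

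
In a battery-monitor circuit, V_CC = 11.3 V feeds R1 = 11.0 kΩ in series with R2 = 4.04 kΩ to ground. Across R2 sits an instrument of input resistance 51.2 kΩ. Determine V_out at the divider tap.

First combine the lower leg with the load: R2 ‖ R_L = 3.745 kΩ.
Voltage divider with the loaded lower leg: V_out = 11.3 × 3.745/(11.0 + 3.745) = 11.3 × 0.2540 = 2.870 V.

V_out ≈ 2.87 V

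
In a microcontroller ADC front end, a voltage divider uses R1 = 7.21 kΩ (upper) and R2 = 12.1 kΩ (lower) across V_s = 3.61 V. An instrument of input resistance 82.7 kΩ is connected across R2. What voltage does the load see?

V_out ≈ 2.14 V

First combine the lower leg with the load: R2 ‖ R_L = 10.56 kΩ.
Then V_out = V_s · R2'/(R1 + R2') = 3.61 × 10.56/17.77 = 2.145 V.
(Unloaded it would be 2.26 V; the load pulls it down.)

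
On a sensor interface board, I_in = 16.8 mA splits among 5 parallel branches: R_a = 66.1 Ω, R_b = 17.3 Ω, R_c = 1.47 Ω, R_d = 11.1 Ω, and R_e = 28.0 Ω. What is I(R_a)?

Total conductance ΣG = 1/66.1 + 1/17.3 + 1/1.47 + 1/11.1 + 1/28.0 = 0.8790 (units of 1/Ω).
By the current-divider rule, I = I_in · G_k/ΣG = 16.8 × 0.01721 = 0.2891 mA.

I ≈ 0.289 mA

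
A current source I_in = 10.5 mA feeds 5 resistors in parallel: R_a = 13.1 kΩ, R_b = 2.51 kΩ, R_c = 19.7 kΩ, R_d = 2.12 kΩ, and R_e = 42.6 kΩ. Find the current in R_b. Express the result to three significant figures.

ΣG = 1/13.1 + 1/2.51 + 1/19.7 + 1/2.12 + 1/42.6 = 1.021.
R_b takes the fraction G_k/ΣG = 0.3984/1.021 = 0.3903, so I = 10.5 × 0.3903 = 4.099 mA.

I ≈ 4.10 mA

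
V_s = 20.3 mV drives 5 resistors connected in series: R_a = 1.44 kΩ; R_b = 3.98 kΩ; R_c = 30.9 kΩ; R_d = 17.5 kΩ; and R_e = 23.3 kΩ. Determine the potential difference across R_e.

V ≈ 6.13 mV

Total series resistance ΣR = 1.44 + 3.98 + 30.9 + 17.5 + 23.3 = 77.12 kΩ.
By the voltage-divider rule, V = 20.3 × 23.30/77.12 = 6.133 mV.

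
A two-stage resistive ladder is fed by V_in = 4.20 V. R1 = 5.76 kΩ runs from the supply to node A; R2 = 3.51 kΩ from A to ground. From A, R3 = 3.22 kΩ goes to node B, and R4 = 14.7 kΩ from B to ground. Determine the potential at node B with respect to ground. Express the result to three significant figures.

Node A sees R2 in parallel with the series input of stage 2, R3 + R4 = 17.92 kΩ.
Effective lower resistance at A: R2 ‖ 17.92 = 2.935 kΩ.
V_A = 4.20 × 2.935/(5.76 + 2.935) = 1.418 V.
Then the unloaded second divider: V_B = V_A × R4/(R3+R4) = 1.418 × 0.8203 = 1.163 V.

V_B ≈ 1.16 V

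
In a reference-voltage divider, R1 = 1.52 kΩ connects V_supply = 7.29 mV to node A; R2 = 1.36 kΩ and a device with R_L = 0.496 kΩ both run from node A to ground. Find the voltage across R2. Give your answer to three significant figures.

V_out ≈ 1.41 mV

The load sits in parallel with R2, giving an effective lower resistance R2' = R2·R_L/(R2+R_L) = 0.3634 kΩ.
Then V_out = V_supply · R2'/(R1 + R2') = 7.29 × 0.3634/1.883 = 1.407 mV.
(Unloaded it would be 3.44 mV; the load pulls it down.)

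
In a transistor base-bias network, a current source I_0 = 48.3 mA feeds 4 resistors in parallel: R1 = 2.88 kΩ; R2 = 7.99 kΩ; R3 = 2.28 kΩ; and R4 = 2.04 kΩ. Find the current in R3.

Total conductance ΣG = 1/2.88 + 1/7.99 + 1/2.28 + 1/2.04 = 1.401 (units of 1/kΩ).
Current divider: I(R3) = I_0 · G_k/ΣG = 48.3 × (0.4386/1.401) = 48.3 × 0.3130 = 15.12 mA.

I ≈ 15.1 mA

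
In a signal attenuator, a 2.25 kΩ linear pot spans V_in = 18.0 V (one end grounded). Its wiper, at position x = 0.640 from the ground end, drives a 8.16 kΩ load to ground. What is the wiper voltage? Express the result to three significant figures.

Lower segment x·R_p = 1.440 kΩ; upper segment (1−x)·R_p = 0.8100 kΩ.
R_L loads the lower segment: effective lower R = 1.224 kΩ.
Loaded-divider output: V_out = 18.0 × 0.6018 = 10.83 V.

V_out ≈ 10.8 V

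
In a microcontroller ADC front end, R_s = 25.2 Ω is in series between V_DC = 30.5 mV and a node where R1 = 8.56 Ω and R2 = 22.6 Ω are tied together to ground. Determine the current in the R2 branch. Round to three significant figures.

I ≈ 0.267 mA

Combine the parallel branches: R_p = (1/8.56 + 1/22.6)⁻¹ = 6.208 Ω.
V_A by voltage divider: V_A = 30.5 × 6.208/(25.2 + 6.208) = 6.029 mV.
I(R2) = V_A / R2 = 6.029/22.6 = 0.2668 mA.
(Check via current divider: I_total = 0.9711 mA; share G_k/ΣG = 0.2747 → same result.)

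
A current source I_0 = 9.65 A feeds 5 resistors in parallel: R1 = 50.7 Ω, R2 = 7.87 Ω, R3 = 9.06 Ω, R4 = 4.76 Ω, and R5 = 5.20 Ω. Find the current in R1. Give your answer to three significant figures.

Conductances: ΣG = 1/50.7 + 1/7.87 + 1/9.06 + 1/4.76 + 1/5.20 = 0.6596 (1/Ω).
R1 takes the fraction G_k/ΣG = 0.01972/0.6596 = 0.02990, so I = 9.65 × 0.02990 = 0.2886 A.

I ≈ 0.289 A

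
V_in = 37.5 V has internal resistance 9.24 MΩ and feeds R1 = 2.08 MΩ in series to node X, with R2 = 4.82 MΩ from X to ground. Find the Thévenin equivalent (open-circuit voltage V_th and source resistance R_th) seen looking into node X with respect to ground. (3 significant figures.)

R1' = 9.24 + 2.08 = 11.32 MΩ (source resistance + R1).
With X open, the divider is unloaded: V_th = 37.5 × 4.82/16.14 = 11.20 V.
Looking into X with the source shorted: R_th = R1'·R2/(R1'+R2) = 11.32 × 4.82/16.14 = 3.381 MΩ.

V_th ≈ 11.2 V, R_th ≈ 3.38 MΩ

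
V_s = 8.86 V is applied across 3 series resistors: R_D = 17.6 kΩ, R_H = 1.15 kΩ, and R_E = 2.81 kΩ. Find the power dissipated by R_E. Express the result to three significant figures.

The common current is I = 8.86/21.56 = 0.4109 mA.
P(R_E) = I²·R_E = (0.4109)² × 2.81 = 0.4745 mW.

P ≈ 0.475 mW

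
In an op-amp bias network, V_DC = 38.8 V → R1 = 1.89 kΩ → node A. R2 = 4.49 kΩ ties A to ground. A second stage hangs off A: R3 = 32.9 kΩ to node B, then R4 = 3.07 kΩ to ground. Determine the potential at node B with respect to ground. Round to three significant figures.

Looking into the second stage from A: R3 + R4 = 35.97 kΩ appears in parallel with R2.
R2 ‖ (R3+R4) = 3.992 kΩ.
So V_A = 38.8 × 0.6787 = 26.33 V.
V_B = V_A × 0.08535 = 2.247 V.

V_B ≈ 2.25 V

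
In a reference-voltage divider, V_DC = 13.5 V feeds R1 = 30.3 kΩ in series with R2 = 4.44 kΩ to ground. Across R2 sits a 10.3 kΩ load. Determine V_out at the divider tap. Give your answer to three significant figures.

V_out ≈ 1.25 V

First combine the lower leg with the load: R2 ‖ R_L = 3.103 kΩ.
Then V_out = V_DC · R2'/(R1 + R2') = 13.5 × 3.103/33.40 = 1.254 V.
(Unloaded it would be 1.73 V; the load pulls it down.)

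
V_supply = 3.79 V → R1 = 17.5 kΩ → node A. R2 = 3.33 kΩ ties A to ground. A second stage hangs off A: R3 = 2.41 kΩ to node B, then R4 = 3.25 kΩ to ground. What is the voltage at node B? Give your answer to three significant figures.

V_B ≈ 0.233 V

Looking into the second stage from A: R3 + R4 = 5.660 kΩ appears in parallel with R2.
Effective lower resistance at A: R2 ‖ 5.660 = 2.097 kΩ.
First divider: V_A = V_supply · 2.097/(17.5 + 2.097) = 0.4055 V.
V_B = V_A × 0.5742 = 0.2328 V.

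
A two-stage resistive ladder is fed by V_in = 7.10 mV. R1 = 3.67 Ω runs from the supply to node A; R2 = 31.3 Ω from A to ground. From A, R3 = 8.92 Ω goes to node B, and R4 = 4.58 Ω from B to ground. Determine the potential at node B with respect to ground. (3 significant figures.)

The second stage (R3 + R4 = 13.50 Ω) loads node A in parallel with R2.
R2 ‖ (R3+R4) = 9.432 Ω.
V_A = 7.10 × 9.432/(3.67 + 9.432) = 5.111 mV.
Stage 2 is unloaded, so V_B = V_A · R4/(R3+R4) = 5.111 × 4.58/13.50 = 1.734 mV.

V_B ≈ 1.73 mV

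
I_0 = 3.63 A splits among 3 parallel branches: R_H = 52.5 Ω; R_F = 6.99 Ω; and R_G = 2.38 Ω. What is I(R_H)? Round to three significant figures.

I ≈ 0.119 A

ΣG = 1/52.5 + 1/6.99 + 1/2.38 = 0.5823.
Current divider: I(R_H) = I_0 · G_k/ΣG = 3.63 × (0.01905/0.5823) = 3.63 × 0.03271 = 0.1187 A.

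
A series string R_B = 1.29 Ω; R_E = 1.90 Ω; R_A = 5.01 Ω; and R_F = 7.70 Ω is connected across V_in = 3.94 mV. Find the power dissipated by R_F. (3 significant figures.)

Series current I = V_in/ΣR = 3.94/15.90 = 0.2478 mA.
P = I²R = 0.06140 × 7.70 = 0.4728 µW.

P ≈ 0.473 µW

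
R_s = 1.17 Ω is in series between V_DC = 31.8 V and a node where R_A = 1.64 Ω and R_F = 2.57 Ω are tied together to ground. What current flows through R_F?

I ≈ 5.71 A

Equivalent of the parallel group: R_p = 1.001 Ω.
V_A = 31.8 × 1.001/2.171 = 14.66 V.
Branch current I = V_A/R_F = 14.66/2.57 = 5.706 A.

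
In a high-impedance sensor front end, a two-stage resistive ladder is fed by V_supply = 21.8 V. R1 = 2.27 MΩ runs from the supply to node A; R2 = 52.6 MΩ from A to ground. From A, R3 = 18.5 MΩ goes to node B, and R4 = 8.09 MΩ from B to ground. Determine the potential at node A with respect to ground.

Looking into the second stage from A: R3 + R4 = 26.59 MΩ appears in parallel with R2.
R2 ‖ (R3+R4) = 17.66 MΩ.
So V_A = 21.8 × 0.8861 = 19.32 V.

V_A ≈ 19.3 V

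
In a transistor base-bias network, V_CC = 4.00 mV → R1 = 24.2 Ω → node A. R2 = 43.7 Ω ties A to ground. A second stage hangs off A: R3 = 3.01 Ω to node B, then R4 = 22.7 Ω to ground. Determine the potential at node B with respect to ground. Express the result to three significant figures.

The second stage (R3 + R4 = 25.71 Ω) loads node A in parallel with R2.
Effective lower resistance at A: R2 ‖ 25.71 = 16.19 Ω.
So V_A = 4.00 × 0.4008 = 1.603 mV.
Then the unloaded second divider: V_B = V_A × R4/(R3+R4) = 1.603 × 0.8829 = 1.415 mV.

V_B ≈ 1.42 mV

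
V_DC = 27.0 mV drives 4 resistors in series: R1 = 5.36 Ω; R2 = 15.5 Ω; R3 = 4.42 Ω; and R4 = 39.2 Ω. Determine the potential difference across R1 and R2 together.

V ≈ 8.73 mV

Total series resistance ΣR = 5.36 + 15.5 + 4.42 + 39.2 = 64.48 Ω.
R_{R1..R2} = 5.36 + 15.5 = 20.86 Ω.
By the voltage-divider rule, V = 27.0 × 20.86/64.48 = 8.735 mV.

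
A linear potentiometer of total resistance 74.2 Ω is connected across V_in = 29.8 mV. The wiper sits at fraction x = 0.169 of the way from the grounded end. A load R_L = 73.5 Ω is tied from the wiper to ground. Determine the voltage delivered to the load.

Split the track: R_lower = x·R_p = 12.54 Ω, R_upper = (1−x)·R_p = 61.66 Ω.
(x·R_p) ‖ R_L = 10.71 Ω.
V_out = 29.8 × 10.71/(61.66 + 10.71) = 4.411 mV.

V_out ≈ 4.41 mV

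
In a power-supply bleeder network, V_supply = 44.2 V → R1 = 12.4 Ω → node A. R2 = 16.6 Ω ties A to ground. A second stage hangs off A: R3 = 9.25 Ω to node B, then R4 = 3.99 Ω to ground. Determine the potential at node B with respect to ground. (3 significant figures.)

V_B ≈ 4.96 V

Node A sees R2 in parallel with the series input of stage 2, R3 + R4 = 13.24 Ω.
R2 ‖ (R3+R4) = 7.365 Ω.
First divider: V_A = V_supply · 7.365/(12.4 + 7.365) = 16.47 V.
V_B = V_A × 0.3014 = 4.964 V.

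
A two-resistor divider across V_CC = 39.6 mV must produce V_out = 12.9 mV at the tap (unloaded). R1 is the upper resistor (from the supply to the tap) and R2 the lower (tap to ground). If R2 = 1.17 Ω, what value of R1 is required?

The divider ratio is R2/(R1+R2) = 12.9/39.6 = 0.3258.
So R1 = R2 · (V_CC/V_out − 1) = 1.17 × (39.6/12.9 − 1) = 1.17 × 2.070 = 2.422 Ω.

R1 ≈ 2.42 Ω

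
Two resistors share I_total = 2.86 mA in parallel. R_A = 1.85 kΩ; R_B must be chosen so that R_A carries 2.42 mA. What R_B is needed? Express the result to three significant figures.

R_B ≈ 10.2 kΩ

Two-branch current divider: I_A = I_total · R_B/(R_A + R_B).
2.42/2.86 = R_B/(R_A + R_B) → R_B = R_A · (0.8462)/(1 − 0.8462) = 1.85 × 5.500 = 10.17 kΩ.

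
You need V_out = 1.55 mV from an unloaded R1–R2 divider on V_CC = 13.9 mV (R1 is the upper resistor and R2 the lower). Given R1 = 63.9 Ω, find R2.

R2 ≈ 8.02 Ω

Required fraction k = V_out/V_CC = 0.1115.
R2 = R1 · 0.1115/(1 − 0.1115) = 8.020 Ω.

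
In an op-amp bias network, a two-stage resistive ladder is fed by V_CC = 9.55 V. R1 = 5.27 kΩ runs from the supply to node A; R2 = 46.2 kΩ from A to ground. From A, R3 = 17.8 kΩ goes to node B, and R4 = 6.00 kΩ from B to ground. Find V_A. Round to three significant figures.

Looking into the second stage from A: R3 + R4 = 23.80 kΩ appears in parallel with R2.
Effective lower resistance at A: R2 ‖ 23.80 = 15.71 kΩ.
So V_A = 9.55 × 0.7488 = 7.151 V.

V_A ≈ 7.15 V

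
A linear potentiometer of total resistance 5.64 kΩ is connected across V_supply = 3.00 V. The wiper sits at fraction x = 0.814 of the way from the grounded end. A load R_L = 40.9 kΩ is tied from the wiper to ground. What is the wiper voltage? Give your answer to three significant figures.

The pot divides into 1.049 kΩ above the wiper and 4.591 kΩ below.
(x·R_p) ‖ R_L = 4.128 kΩ.
V_out = 3.00 × 4.128/(1.049 + 4.128) = 2.392 V.

V_out ≈ 2.39 V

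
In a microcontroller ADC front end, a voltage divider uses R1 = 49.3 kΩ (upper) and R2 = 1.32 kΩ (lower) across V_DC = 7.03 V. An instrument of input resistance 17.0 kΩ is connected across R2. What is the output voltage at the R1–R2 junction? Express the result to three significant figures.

R2 ‖ R_L = (1.32 × 17.0)/(1.32 + 17.0) = 1.225 kΩ.
Then V_out = V_DC · R2'/(R1 + R2') = 7.03 × 1.225/50.52 = 0.1704 V.

V_out ≈ 0.170 V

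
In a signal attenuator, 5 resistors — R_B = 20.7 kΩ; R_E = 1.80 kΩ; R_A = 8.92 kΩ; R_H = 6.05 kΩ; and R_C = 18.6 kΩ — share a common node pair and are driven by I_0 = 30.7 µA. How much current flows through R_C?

Total conductance ΣG = 1/20.7 + 1/1.80 + 1/8.92 + 1/6.05 + 1/18.6 = 0.9350 (units of 1/kΩ).
Current divider: I(R_C) = I_0 · G_k/ΣG = 30.7 × (0.05376/0.9350) = 30.7 × 0.05750 = 1.765 µA.

I ≈ 1.77 µA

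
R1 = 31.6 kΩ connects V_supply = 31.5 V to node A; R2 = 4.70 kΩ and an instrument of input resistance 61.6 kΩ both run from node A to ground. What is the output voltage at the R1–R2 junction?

The load sits in parallel with R2, giving an effective lower resistance R2' = R2·R_L/(R2+R_L) = 4.367 kΩ.
Then V_out = V_supply · R2'/(R1 + R2') = 31.5 × 4.367/35.97 = 3.824 V.

V_out ≈ 3.82 V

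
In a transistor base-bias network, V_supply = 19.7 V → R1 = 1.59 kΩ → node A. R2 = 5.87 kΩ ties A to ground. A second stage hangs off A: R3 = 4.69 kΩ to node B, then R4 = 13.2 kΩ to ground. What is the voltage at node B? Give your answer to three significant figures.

V_B ≈ 10.7 V

Node A sees R2 in parallel with the series input of stage 2, R3 + R4 = 17.89 kΩ.
Effective lower resistance at A: R2 ‖ 17.89 = 4.420 kΩ.
First divider: V_A = V_supply · 4.420/(1.59 + 4.420) = 14.49 V.
Stage 2 is unloaded, so V_B = V_A · R4/(R3+R4) = 14.49 × 13.2/17.89 = 10.69 V.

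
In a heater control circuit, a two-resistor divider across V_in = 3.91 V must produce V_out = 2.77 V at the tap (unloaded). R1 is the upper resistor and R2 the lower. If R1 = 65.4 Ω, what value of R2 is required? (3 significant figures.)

R2 ≈ 159 Ω

V_out/V_in = R2/(R1+R2) = 0.7084.
Rearranging, R2 = R1·k/(1−k) = 65.4 × 2.430 = 158.9 Ω.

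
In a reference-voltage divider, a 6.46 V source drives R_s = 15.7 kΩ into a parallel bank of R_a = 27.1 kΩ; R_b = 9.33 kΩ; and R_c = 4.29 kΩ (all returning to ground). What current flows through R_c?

I ≈ 0.218 mA

Combine the parallel branches: R_p = (1/27.1 + 1/9.33 + 1/4.29)⁻¹ = 2.651 kΩ.
V_A = 6.46 × 2.651/18.35 = 0.9333 V.
I(R_c) = V_A / R_c = 0.9333/4.29 = 0.2176 mA.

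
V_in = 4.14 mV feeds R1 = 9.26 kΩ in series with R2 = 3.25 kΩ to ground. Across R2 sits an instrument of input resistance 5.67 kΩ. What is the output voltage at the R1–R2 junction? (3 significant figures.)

V_out ≈ 0.755 mV

First combine the lower leg with the load: R2 ‖ R_L = 2.066 kΩ.
Now apply the divider: V_out = 4.14 × 0.1824 = 0.7551 mV.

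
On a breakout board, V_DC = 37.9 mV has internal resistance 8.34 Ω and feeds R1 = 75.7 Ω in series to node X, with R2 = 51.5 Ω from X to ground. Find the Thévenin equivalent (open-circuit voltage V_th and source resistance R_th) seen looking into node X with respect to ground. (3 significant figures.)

R1' = 8.34 + 75.7 = 84.04 Ω (source resistance + R1).
V_th is the unloaded tap voltage: V_DC · R2/(R1'+R2) = 37.9 × 0.3800 = 14.40 mV.
With V_DC suppressed (replaced by a short), R_th = R1' ‖ R2 = (84.04 × 51.5)/(84.04 + 51.5) = 31.93 Ω.

V_th ≈ 14.4 mV, R_th ≈ 31.9 Ω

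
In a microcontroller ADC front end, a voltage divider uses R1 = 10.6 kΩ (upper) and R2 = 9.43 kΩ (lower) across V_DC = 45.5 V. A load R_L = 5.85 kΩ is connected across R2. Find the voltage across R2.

First combine the lower leg with the load: R2 ‖ R_L = 3.610 kΩ.
Then V_out = V_DC · R2'/(R1 + R2') = 45.5 × 3.610/14.21 = 11.56 V.

V_out ≈ 11.6 V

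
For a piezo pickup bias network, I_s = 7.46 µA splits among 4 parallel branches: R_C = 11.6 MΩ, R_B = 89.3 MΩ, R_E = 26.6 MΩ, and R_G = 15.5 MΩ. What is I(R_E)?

I ≈ 1.41 µA

Total conductance ΣG = 1/11.6 + 1/89.3 + 1/26.6 + 1/15.5 = 0.1995 (units of 1/MΩ).
Current divider: I(R_E) = I_s · G_k/ΣG = 7.46 × (0.03759/0.1995) = 7.46 × 0.1884 = 1.406 µA.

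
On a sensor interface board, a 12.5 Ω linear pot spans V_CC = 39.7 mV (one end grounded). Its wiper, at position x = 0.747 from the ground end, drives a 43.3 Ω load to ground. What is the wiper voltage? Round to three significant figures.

V_out ≈ 28.1 mV

The pot divides into 3.163 Ω above the wiper and 9.338 Ω below.
(x·R_p) ‖ R_L = 7.681 Ω.
V_out = 39.7 × 7.681/(3.163 + 7.681) = 28.12 mV.
(Unloaded: V_out = x·V_CC = 29.7 mV.)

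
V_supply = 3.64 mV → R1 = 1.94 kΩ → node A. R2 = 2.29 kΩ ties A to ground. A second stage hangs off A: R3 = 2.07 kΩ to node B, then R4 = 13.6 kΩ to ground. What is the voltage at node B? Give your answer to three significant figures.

Looking into the second stage from A: R3 + R4 = 15.67 kΩ appears in parallel with R2.
Effective lower resistance at A: R2 ‖ 15.67 = 1.998 kΩ.
First divider: V_A = V_supply · 1.998/(1.94 + 1.998) = 1.847 mV.
V_B = V_A × 0.8679 = 1.603 mV.

V_B ≈ 1.60 mV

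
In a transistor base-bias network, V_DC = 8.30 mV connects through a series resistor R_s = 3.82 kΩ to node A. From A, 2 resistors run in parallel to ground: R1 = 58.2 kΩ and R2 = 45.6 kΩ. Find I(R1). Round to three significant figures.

Parallel bank: R_p = 1/(1/58.2 + 1/45.6) = 25.57 kΩ.
V_A = 8.30 × 25.57/29.39 = 7.221 mV.
Branch current I = V_A/R1 = 7.221/58.2 = 0.1241 µA.
(Equivalently: I_total = 0.2824 µA, then current-divider fraction G_k/ΣG = 0.4393.)

I ≈ 0.124 µA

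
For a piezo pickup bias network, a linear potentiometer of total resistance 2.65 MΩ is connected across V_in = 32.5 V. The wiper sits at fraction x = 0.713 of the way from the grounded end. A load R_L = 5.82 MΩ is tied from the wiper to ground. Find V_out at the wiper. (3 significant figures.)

V_out ≈ 21.2 V

The pot divides into 0.7606 MΩ above the wiper and 1.889 MΩ below.
(x·R_p) ‖ R_L = 1.426 MΩ.
V_out = 32.5 × 1.426/(0.7606 + 1.426) = 21.20 V.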